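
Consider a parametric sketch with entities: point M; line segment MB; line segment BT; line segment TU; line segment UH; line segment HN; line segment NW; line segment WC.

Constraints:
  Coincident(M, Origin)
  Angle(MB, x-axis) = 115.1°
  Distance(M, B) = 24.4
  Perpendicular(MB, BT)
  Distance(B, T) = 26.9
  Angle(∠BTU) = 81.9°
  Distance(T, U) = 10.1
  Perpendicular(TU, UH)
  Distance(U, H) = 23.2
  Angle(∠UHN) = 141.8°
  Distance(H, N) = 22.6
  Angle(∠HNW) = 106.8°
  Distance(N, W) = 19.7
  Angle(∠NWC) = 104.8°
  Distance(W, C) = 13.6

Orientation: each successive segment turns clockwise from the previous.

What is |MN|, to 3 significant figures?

36.4

M is at the origin; MB runs at 115.1° with length 24.4, so B = (-10.4, 22.1). MB ⟂ BT, so BT runs at 25.1°; with |BT| = 26.9, T = (14.0, 33.5). ∠BTU = 81.9° gives TU at -73.0° from the x-axis; with |TU| = 10.1, U = (17.0, 23.8). TU ⟂ UH, so UH runs at -163°; with |UH| = 23.2, H = (-5.22, 17.1). ∠UHN = 141.8° gives HN at 159° from the x-axis; with |HN| = 22.6, N = (-26.3, 25.2). Then |MN| = |N − M| = 36.4.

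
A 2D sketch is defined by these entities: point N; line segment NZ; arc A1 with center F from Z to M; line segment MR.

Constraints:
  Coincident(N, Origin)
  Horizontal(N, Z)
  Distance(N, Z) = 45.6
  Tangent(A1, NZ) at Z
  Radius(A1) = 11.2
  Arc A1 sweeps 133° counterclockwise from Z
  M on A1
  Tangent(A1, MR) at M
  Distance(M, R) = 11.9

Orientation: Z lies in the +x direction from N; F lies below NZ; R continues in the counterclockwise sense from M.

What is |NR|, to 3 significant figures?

53.2

N is at the origin; N and Z share the same y with |NZ| = 45.6 and Z on the +x side, so Z = (45.6, 0.00). Since A1 is tangent to NZ there, FZ ⟂ NZ, so F = Z + (0, -11.2) = (45.6, -11.2). On A1, Z sits at bearing 90° from F; a 133° counterclockwise sweep puts M at bearing 223°, so M = F + 11.2·(cos 223°, sin 223°) = (37.4, -18.8). A1 meets MR tangentially, so FM is at right angles to MR, so MR runs along (−sin 223°, cos 223°); with |MR| = 11.9, R = (45.5, -27.5). Then |NR| = |R − N| = 53.2.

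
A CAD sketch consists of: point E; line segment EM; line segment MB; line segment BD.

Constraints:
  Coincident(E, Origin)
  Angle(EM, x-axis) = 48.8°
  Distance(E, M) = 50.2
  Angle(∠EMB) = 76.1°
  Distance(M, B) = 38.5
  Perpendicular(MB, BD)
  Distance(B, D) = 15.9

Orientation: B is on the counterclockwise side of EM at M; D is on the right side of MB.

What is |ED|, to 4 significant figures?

69.83

E is at the origin; EM runs at 48.8° with length 50.2, so M = 50.2·(cos 48.8°, sin 48.8°) = (33.07, 37.77). ∠EMB = 76.1°, so MB runs at 48.8° + (180° − 76.1°) = 152.7° from the x-axis; with |MB| = 38.5, B = M + 38.5·(cos 152.7°, sin 152.7°) = (-1.146, 55.43). MB is perpendicular to BD; with |BD| = 15.9 on the right of MB, D = B + 15.9·(0.4586, 0.8886) = (6.147, 69.56). Then |ED| = |D − E| = 69.83.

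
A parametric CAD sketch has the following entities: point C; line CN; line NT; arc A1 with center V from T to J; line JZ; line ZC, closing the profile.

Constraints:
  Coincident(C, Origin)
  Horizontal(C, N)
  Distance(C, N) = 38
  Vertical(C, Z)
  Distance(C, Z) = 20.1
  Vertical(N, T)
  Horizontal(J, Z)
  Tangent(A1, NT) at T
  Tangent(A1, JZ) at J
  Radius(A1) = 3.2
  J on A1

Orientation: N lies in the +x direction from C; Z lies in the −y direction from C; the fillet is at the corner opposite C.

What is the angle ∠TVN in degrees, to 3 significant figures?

79.3°

C is at the origin; C and N share the same y with |CN| = 38.0 and N on the +x side, so N = (38.0, 0.00). C and Z share the same x with |CZ| = 20.1 and Z on the −y side, so Z = (0.00, -20.1). The virtual corner opposite C is at (38.0, -20.1). The tangent condition forces VT to be normal to NT and A1 meets JZ tangentially, so VJ is at right angles to JZ, with radius 3.2, so the center V sits 3.2 in from both sides at V = (34.8, -16.9). That places the tangent points at T = (38.0, -16.9) on NT and J = (34.8, -20.1) on JZ. Then cos ∠TVN = VT·VN / (|VT||VN|), giving 79.3°.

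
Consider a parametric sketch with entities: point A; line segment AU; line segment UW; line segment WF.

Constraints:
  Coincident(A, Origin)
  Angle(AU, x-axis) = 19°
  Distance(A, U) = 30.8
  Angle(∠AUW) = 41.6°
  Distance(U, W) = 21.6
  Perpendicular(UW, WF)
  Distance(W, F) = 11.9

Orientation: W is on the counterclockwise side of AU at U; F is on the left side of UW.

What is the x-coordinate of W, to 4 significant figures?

9.181

A is at the origin; AU runs at 19.0° with length 30.8, so U = 30.8·(cos 19.0°, sin 19.0°) = (29.12, 10.03). ∠AUW = 41.6°, so UW runs at 19.0° + (180° − 41.6°) = 157.4° from the x-axis; with |UW| = 21.6, W = U + 21.6·(cos 157.4°, sin 157.4°) = (9.181, 18.33). So W.x = 9.181.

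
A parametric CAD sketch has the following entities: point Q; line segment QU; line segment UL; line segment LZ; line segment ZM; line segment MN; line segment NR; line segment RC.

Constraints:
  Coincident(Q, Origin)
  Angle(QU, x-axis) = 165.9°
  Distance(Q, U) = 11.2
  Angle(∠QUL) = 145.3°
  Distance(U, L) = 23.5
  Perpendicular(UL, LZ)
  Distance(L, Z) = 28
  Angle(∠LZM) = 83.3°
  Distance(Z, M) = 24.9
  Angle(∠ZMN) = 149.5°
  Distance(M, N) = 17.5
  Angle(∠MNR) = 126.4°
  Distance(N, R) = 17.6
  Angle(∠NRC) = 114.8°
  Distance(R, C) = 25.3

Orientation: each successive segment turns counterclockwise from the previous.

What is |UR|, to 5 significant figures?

15.239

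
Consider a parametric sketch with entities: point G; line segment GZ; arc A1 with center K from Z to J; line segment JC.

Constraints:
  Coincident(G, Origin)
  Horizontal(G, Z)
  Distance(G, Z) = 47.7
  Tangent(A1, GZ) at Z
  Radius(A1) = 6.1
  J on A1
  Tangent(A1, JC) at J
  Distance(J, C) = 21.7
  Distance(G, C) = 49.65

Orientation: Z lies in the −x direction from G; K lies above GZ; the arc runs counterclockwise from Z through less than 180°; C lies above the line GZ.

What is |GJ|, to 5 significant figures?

42.030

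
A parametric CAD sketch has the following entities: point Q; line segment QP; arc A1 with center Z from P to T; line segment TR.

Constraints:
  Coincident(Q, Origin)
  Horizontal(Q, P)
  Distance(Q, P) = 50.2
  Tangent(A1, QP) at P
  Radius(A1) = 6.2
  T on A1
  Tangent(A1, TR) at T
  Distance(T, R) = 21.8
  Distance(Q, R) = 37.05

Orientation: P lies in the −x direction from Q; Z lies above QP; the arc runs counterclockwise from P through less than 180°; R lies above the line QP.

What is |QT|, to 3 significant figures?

45.4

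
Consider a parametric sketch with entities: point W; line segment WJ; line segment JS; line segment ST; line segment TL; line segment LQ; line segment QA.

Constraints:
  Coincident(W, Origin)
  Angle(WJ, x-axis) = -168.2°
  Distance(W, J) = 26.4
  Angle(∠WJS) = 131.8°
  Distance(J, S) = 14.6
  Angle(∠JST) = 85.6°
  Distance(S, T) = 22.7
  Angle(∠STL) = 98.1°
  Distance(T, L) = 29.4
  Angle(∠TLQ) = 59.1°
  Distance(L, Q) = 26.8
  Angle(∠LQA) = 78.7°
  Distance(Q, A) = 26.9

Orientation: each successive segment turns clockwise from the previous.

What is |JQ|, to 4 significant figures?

4.287

∠STL = 98.1° gives TL at -32.70° from the x-axis; with |TL| = 29.4, L = (1.980, 4.566). ∠TLQ = 59.1° gives LQ at -153.6° from the x-axis; with |LQ| = 26.8, Q = (-22.03, -7.350). Then |JQ| = |Q − J| = 4.287.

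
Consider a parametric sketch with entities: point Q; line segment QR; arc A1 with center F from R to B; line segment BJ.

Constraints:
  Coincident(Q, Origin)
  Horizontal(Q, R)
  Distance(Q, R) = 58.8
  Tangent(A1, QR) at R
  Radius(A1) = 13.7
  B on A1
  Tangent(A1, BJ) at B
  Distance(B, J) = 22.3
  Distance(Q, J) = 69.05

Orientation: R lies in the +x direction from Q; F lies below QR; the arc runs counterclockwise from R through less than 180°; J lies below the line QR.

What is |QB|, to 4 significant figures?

50.57

Q is at the origin; QR is horizontal with |QR| = 58.8 and R on the +x side, so R = (58.80, 0.000). The tangent condition forces FR to be normal to QR, so F = R + (0, -13.7) = (58.80, -13.70). Since FB ⟂ BJ (tangency), |FJ| = √(13.7² + 22.3²) = 26.17 regardless of where B sits on A1. So J lies on both circle(Q, 69.05) and circle(F, 26.17); the below-QR intersection is J = (56.45, -39.77). B is the foot of the tangent from J: B = (46.53, -19.79).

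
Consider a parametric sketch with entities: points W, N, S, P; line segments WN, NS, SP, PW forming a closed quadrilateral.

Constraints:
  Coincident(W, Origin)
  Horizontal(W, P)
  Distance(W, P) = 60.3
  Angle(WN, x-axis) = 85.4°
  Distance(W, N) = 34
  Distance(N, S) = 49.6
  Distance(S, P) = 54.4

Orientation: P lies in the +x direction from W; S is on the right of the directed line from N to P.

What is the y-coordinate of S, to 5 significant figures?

-15.414

Checks: |NS| = 49.60 ✓; |SP| = 54.40 ✓.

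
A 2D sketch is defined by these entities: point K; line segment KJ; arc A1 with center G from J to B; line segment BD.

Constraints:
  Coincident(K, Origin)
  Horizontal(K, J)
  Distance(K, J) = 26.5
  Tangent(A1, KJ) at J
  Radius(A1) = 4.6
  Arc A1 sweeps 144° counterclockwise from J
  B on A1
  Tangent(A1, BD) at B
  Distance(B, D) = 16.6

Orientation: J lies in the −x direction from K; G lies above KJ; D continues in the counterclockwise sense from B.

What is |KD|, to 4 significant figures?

41.38

K is at the origin; K and J share the same y with |KJ| = 26.5 and J on the −x side, so J = (-26.50, 0.000). The tangent condition forces GJ to be normal to KJ, so G = J + (0, 4.6) = (-26.50, 4.600). On A1, J sits at bearing -90° from G; a 144° counterclockwise sweep puts B at bearing 54°, so B = G + 4.6·(cos 54°, sin 54°) = (-23.80, 8.321). The tangent condition forces GB to be normal to BD, so BD runs along (−sin 54°, cos 54°); with |BD| = 16.6, D = (-37.23, 18.08). Then |KD| = |D − K| = 41.38.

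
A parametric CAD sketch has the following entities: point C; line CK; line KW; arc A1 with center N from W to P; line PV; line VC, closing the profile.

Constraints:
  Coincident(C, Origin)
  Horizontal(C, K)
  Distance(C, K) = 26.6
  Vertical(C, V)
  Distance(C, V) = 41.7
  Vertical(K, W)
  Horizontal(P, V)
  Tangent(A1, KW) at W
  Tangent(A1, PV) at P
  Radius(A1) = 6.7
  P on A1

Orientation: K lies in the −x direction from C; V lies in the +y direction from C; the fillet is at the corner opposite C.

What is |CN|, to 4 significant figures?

40.26

C is at the origin; CK is horizontal with |CK| = 26.6 and K on the −x side, so K = (-26.60, 0.000). C and V share the same x with |CV| = 41.7 and V on the +y side, so V = (0.000, 41.70). The virtual corner opposite C is at (-26.60, 41.70). Tangency of A1 to KW means the radius NW is perpendicular to KW and A1 meets PV tangentially, so NP is at right angles to PV, with radius 6.7, so the center N sits 6.7 in from both sides at N = (-19.90, 35.00). Then |CN| = |N − C| = 40.26.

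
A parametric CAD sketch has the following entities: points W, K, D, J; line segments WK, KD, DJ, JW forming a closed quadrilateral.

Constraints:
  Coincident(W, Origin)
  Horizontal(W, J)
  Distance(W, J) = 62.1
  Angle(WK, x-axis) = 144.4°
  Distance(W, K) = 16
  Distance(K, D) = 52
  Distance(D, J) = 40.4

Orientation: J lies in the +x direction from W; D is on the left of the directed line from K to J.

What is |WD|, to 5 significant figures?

45.797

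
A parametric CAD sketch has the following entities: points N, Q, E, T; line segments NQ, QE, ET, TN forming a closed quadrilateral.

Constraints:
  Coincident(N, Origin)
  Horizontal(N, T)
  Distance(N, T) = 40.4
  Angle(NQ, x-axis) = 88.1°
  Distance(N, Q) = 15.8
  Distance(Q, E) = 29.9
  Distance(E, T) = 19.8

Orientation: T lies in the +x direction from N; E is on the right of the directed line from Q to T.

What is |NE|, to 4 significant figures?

22.13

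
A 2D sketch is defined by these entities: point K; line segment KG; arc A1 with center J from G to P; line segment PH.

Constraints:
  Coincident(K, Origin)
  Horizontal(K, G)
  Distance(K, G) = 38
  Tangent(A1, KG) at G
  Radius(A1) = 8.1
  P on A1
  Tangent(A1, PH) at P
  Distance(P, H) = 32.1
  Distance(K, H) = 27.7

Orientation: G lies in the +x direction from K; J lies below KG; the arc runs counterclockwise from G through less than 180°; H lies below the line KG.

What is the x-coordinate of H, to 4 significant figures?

10.03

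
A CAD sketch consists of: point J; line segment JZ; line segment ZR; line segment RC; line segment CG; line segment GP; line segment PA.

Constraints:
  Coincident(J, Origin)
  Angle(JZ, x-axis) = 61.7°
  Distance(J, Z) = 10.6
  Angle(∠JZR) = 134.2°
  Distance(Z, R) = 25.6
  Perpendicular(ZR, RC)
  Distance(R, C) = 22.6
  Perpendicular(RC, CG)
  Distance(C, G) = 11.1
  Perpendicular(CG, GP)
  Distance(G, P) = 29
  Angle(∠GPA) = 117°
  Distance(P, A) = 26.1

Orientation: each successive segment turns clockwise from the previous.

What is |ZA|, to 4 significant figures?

41.93

J is at the origin; JZ runs at 61.7° with length 10.6, so Z = (5.025, 9.333). ∠JZR = 134.2° gives ZR at 15.90° from the x-axis; with |ZR| = 25.6, R = (29.65, 16.35). The perpendicularity gives RC at right angles to ZR, so RC runs at -74.10°; with |RC| = 22.6, C = (35.84, -5.389). RC is perpendicular to CG, so CG runs at -164.1°; with |CG| = 11.1, G = (25.16, -8.430). CG is perpendicular to GP, so GP runs at 105.9°; with |GP| = 29.0, P = (17.22, 19.46). ∠GPA = 117.0° gives PA at 42.90° from the x-axis; with |PA| = 26.1, A = (36.34, 37.23). Then |ZA| = |A − Z| = 41.93.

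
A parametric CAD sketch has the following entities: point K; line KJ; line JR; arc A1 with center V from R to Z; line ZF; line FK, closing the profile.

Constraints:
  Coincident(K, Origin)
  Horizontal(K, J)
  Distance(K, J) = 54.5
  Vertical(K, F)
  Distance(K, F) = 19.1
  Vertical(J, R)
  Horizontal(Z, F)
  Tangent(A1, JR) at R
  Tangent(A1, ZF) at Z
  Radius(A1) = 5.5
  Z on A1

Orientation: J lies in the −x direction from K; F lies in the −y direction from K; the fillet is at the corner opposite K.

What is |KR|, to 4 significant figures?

56.17

The virtual corner opposite K is at (-54.50, -19.10). Since A1 is tangent to JR there, VR ⟂ JR and tangency of A1 to ZF means the radius VZ is perpendicular to ZF, with radius 5.5, so the center V sits 5.5 in from both sides at V = (-49.00, -13.60). That places the tangent points at R = (-54.50, -13.60) on JR and Z = (-49.00, -19.10) on ZF. Then |KR| = |R − K| = 56.17.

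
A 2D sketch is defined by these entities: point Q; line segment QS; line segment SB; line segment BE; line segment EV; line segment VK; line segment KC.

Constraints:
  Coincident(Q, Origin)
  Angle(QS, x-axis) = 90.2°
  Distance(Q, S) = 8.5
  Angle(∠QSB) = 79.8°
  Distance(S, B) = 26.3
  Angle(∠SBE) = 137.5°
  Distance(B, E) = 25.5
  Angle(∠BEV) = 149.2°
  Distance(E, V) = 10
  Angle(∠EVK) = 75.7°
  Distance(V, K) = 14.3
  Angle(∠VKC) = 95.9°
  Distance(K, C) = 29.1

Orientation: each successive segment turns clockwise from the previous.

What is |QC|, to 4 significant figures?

29.63

Q is at the origin; QS runs at 90.2° with length 8.5, so S = (-0.02967, 8.500). ∠QSB = 79.8° gives SB at -10.00° from the x-axis; with |SB| = 26.3, B = (25.87, 3.933). ∠SBE = 137.5° gives BE at -52.50° from the x-axis; with |BE| = 25.5, E = (41.39, -16.30). ∠BEV = 149.2° gives EV at -83.30° from the x-axis; with |EV| = 10.0, V = (42.56, -26.23). ∠EVK = 75.7° gives VK at 172.4° from the x-axis; with |VK| = 14.3, K = (28.39, -24.34). ∠VKC = 95.9° gives KC at 88.30° from the x-axis; with |KC| = 29.1, C = (29.25, 4.749). Then |QC| = |C − Q| = 29.63.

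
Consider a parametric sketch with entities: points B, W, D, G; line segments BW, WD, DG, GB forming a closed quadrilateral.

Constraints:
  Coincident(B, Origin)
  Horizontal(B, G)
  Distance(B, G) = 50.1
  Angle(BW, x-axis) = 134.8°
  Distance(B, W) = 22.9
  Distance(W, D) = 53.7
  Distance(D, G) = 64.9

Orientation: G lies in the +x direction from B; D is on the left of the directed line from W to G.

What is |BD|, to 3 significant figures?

60.0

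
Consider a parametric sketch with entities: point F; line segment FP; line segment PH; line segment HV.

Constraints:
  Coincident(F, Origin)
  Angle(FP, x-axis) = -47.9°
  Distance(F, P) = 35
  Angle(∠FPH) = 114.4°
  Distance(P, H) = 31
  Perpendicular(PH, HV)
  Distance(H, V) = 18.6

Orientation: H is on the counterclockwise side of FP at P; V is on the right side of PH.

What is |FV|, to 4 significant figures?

67.93

F is at the origin; FP runs at -47.9° with length 35.0, so P = 35.0·(cos -47.9°, sin -47.9°) = (23.46, -25.97). ∠FPH = 114.4°, so PH runs at -47.9° + (180° − 114.4°) = 17.70° from the x-axis; with |PH| = 31.0, H = P + 31.0·(cos 17.70°, sin 17.70°) = (53.00, -16.54). The perpendicularity gives HV at right angles to PH; with |HV| = 18.6 on the right of PH, V = H + 18.6·(0.3040, -0.9527) = (58.65, -34.26). Then |FV| = |V − F| = 67.93.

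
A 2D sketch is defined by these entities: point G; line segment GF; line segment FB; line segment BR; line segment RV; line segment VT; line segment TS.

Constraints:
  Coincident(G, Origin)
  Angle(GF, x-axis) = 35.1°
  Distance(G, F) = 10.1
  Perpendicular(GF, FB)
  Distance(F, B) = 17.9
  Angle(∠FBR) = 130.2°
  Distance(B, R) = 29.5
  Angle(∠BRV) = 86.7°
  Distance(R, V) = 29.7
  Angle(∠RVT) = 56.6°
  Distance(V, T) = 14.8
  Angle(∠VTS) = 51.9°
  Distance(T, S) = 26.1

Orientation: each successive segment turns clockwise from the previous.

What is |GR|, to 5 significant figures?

38.977

G is at the origin; GF runs at 35.1° with length 10.1, so F = (8.2633, 5.8076). The perpendicularity gives FB at right angles to GF, so FB runs at -54.900°; with |FB| = 17.9, B = (18.556, -8.8373). ∠FBR = 130.2° gives BR at -104.70° from the x-axis; with |BR| = 29.5, R = (11.070, -37.372). Then |GR| = |R − G| = 38.977.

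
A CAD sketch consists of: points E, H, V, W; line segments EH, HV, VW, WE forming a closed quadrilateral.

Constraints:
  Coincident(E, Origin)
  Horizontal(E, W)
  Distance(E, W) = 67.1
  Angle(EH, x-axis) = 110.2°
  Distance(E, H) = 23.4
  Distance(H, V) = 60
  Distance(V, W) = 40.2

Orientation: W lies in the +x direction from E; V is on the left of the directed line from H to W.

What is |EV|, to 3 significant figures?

62.0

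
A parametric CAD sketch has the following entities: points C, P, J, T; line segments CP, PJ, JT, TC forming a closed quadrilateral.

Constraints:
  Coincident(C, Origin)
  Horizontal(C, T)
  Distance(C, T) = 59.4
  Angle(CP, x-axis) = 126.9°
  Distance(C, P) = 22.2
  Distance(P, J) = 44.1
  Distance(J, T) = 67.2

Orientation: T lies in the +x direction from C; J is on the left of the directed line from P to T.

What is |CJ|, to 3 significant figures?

53.3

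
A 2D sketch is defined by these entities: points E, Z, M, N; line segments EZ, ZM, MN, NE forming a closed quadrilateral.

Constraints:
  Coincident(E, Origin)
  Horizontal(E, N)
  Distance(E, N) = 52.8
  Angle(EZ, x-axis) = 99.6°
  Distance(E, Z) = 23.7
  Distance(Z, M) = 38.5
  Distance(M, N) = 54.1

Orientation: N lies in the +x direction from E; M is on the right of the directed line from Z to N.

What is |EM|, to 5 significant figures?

14.861

Checks: |ZM| = 38.50 ✓; |MN| = 54.10 ✓.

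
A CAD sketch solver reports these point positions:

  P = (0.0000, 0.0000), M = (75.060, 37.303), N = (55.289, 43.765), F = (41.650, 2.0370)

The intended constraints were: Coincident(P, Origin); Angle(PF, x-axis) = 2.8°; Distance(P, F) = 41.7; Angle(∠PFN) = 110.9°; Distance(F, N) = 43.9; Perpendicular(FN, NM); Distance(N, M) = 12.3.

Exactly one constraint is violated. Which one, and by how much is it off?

Distance(N, M) = 12.3 — off by 8.50.

P = (0.00, 0.00) ✓; PF at 2.800° ✓; |PF| = 41.70 ✓; ∠PFN = 110.9° ✓; |FN| = 43.90 ✓; ∠(FN, NM) = 90.00° ✓; |NM| = 20.80 ✗.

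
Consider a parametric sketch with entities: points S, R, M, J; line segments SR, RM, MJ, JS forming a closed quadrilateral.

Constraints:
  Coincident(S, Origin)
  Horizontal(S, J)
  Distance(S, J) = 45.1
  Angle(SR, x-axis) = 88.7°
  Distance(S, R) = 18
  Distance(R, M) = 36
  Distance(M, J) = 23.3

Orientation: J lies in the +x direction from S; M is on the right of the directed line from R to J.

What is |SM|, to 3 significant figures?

25.6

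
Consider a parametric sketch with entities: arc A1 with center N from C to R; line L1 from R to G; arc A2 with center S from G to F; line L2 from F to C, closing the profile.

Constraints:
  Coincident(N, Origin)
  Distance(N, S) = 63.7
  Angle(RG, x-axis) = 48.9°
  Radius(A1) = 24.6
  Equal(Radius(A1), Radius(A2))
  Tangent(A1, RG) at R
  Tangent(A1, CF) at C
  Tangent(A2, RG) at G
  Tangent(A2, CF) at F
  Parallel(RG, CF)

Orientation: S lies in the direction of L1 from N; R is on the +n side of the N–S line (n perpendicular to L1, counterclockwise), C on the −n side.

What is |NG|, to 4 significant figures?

68.29

Tangency of A1 to both parallel lines with radius 24.6 puts R and C at N ± 24.6·n: R = (-18.54, 16.17), C = (18.54, -16.17). Equal radii place G and F the same way about S: G = S + 24.6·n = (23.34, 64.17), F = S − 24.6·n = (60.41, 31.83). Then |NG| = |G − N| = 68.29.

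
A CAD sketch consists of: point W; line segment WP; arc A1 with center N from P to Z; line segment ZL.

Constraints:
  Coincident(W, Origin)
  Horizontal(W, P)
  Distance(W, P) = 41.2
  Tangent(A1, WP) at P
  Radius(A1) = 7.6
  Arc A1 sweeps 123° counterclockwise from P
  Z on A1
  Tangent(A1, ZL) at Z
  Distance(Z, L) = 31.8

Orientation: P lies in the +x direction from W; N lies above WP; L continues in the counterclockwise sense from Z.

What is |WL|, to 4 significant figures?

48.89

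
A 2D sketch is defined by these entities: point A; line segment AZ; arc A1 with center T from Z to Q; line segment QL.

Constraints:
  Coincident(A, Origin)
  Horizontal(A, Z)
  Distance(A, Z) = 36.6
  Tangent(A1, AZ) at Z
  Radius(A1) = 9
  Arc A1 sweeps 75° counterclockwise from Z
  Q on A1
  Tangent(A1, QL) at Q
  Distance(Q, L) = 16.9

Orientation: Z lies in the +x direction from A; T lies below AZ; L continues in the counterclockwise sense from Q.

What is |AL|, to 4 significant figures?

32.90

On A1, Z sits at bearing 90° from T; a 75° counterclockwise sweep puts Q at bearing 165°, so Q = T + 9.0·(cos 165°, sin 165°) = (27.91, -6.671). Tangency of A1 to QL means the radius TQ is perpendicular to QL, so QL runs along (−sin 165°, cos 165°); with |QL| = 16.9, L = (23.53, -22.99). Then |AL| = |L − A| = 32.90.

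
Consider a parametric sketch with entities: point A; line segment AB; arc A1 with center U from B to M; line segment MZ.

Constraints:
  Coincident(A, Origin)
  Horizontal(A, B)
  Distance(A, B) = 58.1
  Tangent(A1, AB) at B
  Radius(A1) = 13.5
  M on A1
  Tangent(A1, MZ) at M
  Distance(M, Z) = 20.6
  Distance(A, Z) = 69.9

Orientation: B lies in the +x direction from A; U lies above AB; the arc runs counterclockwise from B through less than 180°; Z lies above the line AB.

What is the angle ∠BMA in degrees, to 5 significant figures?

44.493°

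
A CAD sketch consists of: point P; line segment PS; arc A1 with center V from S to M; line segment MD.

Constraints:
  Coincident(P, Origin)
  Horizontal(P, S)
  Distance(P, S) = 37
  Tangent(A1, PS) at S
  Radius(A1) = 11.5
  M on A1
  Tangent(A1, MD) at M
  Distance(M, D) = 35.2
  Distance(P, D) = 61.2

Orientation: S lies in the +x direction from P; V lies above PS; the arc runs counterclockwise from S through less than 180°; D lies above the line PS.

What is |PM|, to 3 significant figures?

50.2

Checks: |PS| = 37.00 ✓; |VM| = 11.50 ✓; ∠(VM, MD) = 90.00° ✓; |MD| = 35.20 ✓; |PD| = 61.20 ✓.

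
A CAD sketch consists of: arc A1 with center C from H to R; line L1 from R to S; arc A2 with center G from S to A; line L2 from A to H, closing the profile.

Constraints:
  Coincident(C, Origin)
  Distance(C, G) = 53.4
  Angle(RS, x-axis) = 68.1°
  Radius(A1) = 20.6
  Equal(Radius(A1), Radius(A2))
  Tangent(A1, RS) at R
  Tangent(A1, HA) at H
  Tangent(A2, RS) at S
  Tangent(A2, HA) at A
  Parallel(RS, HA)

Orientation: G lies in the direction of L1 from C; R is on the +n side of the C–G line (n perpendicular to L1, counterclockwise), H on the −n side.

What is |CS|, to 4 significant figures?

57.24

The slot axis is L1's direction at 68.1°, so u = (cos 68.1°, sin 68.1°) = (0.3730, 0.9278) and n = (−sin 68.1°, cos 68.1°) = (-0.9278, 0.3730). C is at the origin and G lies 53.4 along u from C, so G = 53.4·u = (19.92, 49.55). Tangency of A1 to both parallel lines with radius 20.6 puts R and H at C ± 20.6·n: R = (-19.11, 7.684), H = (19.11, -7.684). Equal radii place S and A the same way about G: S = G + 20.6·n = (0.8041, 57.23), A = G − 20.6·n = (39.03, 41.86). Then |CS| = |S − C| = 57.24.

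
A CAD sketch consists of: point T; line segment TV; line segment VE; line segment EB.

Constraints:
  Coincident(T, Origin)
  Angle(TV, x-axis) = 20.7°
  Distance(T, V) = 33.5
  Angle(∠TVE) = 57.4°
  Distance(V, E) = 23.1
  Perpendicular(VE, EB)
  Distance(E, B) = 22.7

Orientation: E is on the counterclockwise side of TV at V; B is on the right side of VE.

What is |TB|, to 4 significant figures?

51.17

T is at the origin; TV runs at 20.7° with length 33.5, so V = 33.5·(cos 20.7°, sin 20.7°) = (31.34, 11.84). ∠TVE = 57.4°, so VE runs at 20.7° + (180° − 57.4°) = 143.3° from the x-axis; with |VE| = 23.1, E = V + 23.1·(cos 143.3°, sin 143.3°) = (12.82, 25.65). The perpendicularity gives EB at right angles to VE; with |EB| = 22.7 on the right of VE, B = E + 22.7·(0.5976, 0.8018) = (26.38, 43.85). Then |TB| = |B − T| = 51.17.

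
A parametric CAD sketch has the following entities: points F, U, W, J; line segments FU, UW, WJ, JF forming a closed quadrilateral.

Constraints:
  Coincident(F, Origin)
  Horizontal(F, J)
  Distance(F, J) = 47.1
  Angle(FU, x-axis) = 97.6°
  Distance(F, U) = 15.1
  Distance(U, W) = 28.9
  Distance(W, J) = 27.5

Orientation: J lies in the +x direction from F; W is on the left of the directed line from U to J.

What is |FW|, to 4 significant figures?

32.44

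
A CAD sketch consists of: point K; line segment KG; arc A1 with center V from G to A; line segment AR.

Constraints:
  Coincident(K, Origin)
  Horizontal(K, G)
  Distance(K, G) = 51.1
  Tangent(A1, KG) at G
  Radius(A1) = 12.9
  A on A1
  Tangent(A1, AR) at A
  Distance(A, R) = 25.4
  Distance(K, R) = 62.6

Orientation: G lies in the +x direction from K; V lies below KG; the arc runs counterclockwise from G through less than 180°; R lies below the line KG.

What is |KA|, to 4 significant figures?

42.50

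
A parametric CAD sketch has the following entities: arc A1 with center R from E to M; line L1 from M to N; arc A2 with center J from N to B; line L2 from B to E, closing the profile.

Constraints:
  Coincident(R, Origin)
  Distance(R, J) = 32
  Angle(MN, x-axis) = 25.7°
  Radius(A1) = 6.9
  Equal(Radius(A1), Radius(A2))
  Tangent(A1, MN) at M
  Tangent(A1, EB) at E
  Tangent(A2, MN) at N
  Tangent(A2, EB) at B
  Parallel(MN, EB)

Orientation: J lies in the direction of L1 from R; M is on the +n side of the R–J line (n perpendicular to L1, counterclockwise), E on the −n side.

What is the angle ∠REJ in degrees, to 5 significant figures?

77.832°

R is at the origin and J lies 32.0 along u from R, so J = 32.0·u = (28.834, 13.877). Tangency of A1 to both parallel lines with radius 6.9 puts M and E at R ± 6.9·n: M = (-2.9922, 6.2174), E = (2.9922, -6.2174). Then cos ∠REJ = ER·EJ / (|ER||EJ|), giving 77.832°.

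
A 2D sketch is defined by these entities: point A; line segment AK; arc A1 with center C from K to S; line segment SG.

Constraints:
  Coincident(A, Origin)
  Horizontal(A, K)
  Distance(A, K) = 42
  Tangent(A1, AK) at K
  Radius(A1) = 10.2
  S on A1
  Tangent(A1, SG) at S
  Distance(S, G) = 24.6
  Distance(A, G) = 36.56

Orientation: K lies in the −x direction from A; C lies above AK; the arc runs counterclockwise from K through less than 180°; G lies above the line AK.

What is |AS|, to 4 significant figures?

33.23

A is at the origin; A and K share the same y with |AK| = 42.0 and K on the −x side, so K = (-42.00, 0.000). The tangent condition forces CK to be normal to AK, so C = K + (0, 10.2) = (-42.00, 10.20). Since CS ⟂ SG (tangency), |CG| = √(10.2² + 24.6²) = 26.63 regardless of where S sits on A1. So G lies on both circle(A, 36.56) and circle(C, 26.63); the above-AK intersection is G = (-22.76, 28.61). S is the foot of the tangent from G: S = (-32.66, 6.094).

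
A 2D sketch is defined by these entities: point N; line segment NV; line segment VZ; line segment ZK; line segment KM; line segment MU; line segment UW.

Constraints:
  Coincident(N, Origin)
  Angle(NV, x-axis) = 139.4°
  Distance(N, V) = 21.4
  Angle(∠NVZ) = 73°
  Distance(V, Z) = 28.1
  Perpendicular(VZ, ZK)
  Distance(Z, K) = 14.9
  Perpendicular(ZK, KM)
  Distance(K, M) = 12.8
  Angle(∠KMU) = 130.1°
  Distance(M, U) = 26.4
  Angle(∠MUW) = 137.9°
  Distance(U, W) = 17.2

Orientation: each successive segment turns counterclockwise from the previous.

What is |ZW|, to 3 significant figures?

36.9

N is at the origin; NV runs at 139.4° with length 21.4, so V = (-16.2, 13.9). ∠NVZ = 73.0° gives VZ at -114° from the x-axis; with |VZ| = 28.1, Z = (-27.5, -11.8). The perpendicularity gives ZK at right angles to VZ, so ZK runs at -23.6°; with |ZK| = 14.9, K = (-13.8, -17.8). The perpendicularity gives KM at right angles to ZK, so KM runs at 66.4°; with |KM| = 12.8, M = (-8.72, -6.06). ∠KMU = 130.1° gives MU at 116° from the x-axis; with |MU| = 26.4, U = (-20.4, 17.6). ∠MUW = 137.9° gives UW at 158° from the x-axis; with |UW| = 17.2, W = (-36.4, 23.9). Then |ZW| = |W − Z| = 36.9.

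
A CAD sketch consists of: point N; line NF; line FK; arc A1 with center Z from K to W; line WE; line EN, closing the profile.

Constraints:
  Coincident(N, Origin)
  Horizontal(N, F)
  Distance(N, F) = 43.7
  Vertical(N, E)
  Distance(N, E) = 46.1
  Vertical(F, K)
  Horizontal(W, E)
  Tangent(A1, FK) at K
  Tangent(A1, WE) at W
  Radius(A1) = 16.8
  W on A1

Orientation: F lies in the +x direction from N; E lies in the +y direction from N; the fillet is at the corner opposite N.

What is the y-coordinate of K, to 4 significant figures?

29.30

The virtual corner opposite N is at (43.70, 46.10). Since A1 is tangent to FK there, ZK ⟂ FK and the tangent condition forces ZW to be normal to WE, with radius 16.8, so the center Z sits 16.8 in from both sides at Z = (26.90, 29.30). That places the tangent points at K = (43.70, 29.30) on FK and W = (26.90, 46.10) on WE. So K.y = 29.30.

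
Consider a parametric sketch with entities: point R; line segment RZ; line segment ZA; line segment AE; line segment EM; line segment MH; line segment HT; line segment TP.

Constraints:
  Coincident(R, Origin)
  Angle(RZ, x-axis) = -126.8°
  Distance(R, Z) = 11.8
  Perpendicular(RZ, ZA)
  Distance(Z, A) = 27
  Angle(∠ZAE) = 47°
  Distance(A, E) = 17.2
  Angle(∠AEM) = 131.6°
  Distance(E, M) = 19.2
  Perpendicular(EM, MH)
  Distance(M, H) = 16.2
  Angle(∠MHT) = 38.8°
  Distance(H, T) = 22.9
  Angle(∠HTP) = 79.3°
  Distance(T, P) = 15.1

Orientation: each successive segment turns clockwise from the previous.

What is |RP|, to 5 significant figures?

9.6090

R is at the origin; RZ runs at -126.8° with length 11.8, so Z = (-7.0685, -9.4486). RZ is perpendicular to ZA, so ZA runs at 143.20°; with |ZA| = 27.0, A = (-28.688, 6.7250). ∠ZAE = 47.0° gives AE at 10.200° from the x-axis; with |AE| = 17.2, E = (-11.760, 9.7709). ∠AEM = 131.6° gives EM at -38.200° from the x-axis; with |EM| = 19.2, M = (3.3284, -2.1026). The perpendicularity gives MH at right angles to EM, so MH runs at -128.20°; with |MH| = 16.2, H = (-6.6898, -14.833). ∠MHT = 38.8° gives HT at 90.600° from the x-axis; with |HT| = 22.9, T = (-6.9296, 8.0653). ∠HTP = 79.3° gives TP at -10.100° from the x-axis; with |TP| = 15.1, P = (7.9364, 5.4172). Then |RP| = |P − R| = 9.6090.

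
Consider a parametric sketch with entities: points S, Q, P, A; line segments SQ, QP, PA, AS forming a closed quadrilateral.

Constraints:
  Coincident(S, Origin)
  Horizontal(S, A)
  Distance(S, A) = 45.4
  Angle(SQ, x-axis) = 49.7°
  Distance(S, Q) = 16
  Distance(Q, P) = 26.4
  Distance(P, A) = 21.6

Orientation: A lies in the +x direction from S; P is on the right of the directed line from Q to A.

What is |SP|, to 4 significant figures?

27.42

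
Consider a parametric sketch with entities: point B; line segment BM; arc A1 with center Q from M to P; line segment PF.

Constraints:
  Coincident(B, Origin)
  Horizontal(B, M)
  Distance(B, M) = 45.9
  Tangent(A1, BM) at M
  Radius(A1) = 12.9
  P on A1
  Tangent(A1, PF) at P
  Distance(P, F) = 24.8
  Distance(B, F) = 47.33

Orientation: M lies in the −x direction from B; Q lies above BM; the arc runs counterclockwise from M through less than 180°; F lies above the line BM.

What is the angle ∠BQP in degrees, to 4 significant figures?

9.689°

Checks: |QP| = 12.90 ✓; ∠(QP, PF) = 90.00° ✓; |PF| = 24.80 ✓; |BF| = 47.33 ✓.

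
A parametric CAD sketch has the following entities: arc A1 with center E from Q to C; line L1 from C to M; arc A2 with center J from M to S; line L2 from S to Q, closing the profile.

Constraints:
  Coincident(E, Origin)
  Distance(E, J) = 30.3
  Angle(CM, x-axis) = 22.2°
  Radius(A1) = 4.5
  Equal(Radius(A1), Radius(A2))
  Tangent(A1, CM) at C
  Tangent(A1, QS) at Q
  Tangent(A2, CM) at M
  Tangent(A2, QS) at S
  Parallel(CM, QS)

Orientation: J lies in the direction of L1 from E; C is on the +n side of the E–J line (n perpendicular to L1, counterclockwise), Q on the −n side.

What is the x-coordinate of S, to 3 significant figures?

29.8

The slot axis is L1's direction at 22.2°, so u = (cos 22.2°, sin 22.2°) = (0.926, 0.378) and n = (−sin 22.2°, cos 22.2°) = (-0.378, 0.926). E is at the origin and J lies 30.3 along u from E, so J = 30.3·u = (28.1, 11.4). Tangency of A1 to both parallel lines with radius 4.5 puts C and Q at E ± 4.5·n: C = (-1.70, 4.17), Q = (1.70, -4.17). Equal radii place M and S the same way about J: M = J + 4.5·n = (26.4, 15.6), S = J − 4.5·n = (29.8, 7.28). So S.x = 29.8.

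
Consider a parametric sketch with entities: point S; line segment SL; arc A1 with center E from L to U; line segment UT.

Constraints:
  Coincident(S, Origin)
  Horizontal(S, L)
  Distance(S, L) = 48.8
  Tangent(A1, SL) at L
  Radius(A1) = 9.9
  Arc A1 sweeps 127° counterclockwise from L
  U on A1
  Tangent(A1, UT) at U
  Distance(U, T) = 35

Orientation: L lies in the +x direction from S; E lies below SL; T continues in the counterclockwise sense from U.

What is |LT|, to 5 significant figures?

45.743

On A1, L sits at bearing 90° from E; a 127° counterclockwise sweep puts U at bearing 217°, so U = E + 9.9·(cos 217°, sin 217°) = (40.894, -15.858). A1 meets UT tangentially, so EU is at right angles to UT, so UT runs along (−sin 217°, cos 217°); with |UT| = 35.0, T = (61.957, -43.810). Then |LT| = |T − L| = 45.743.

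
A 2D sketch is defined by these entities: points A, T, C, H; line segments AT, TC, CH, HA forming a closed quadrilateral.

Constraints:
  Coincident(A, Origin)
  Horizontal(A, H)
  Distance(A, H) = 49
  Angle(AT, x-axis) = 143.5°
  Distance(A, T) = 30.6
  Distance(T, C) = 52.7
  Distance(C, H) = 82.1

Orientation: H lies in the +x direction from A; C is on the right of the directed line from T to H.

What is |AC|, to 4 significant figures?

42.90

Checks: A = (0.00, 0.00) ✓; |TC| = 52.70 ✓; |CH| = 82.10 ✓.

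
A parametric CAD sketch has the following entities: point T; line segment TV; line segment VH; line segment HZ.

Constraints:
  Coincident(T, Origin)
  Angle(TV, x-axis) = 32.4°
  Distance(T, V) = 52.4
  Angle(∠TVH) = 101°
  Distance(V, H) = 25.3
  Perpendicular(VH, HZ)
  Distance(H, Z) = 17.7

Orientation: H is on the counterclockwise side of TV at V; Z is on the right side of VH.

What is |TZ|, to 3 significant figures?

77.6

T is at the origin; TV runs at 32.4° with length 52.4, so V = 52.4·(cos 32.4°, sin 32.4°) = (44.2, 28.1). ∠TVH = 101.0°, so VH runs at 32.4° + (180° − 101.0°) = 111° from the x-axis; with |VH| = 25.3, H = V + 25.3·(cos 111°, sin 111°) = (35.0, 51.6). VH is perpendicular to HZ; with |HZ| = 17.7 on the right of VH, Z = H + 17.7·(0.931, 0.365) = (51.5, 58.1). Then |TZ| = |Z − T| = 77.6.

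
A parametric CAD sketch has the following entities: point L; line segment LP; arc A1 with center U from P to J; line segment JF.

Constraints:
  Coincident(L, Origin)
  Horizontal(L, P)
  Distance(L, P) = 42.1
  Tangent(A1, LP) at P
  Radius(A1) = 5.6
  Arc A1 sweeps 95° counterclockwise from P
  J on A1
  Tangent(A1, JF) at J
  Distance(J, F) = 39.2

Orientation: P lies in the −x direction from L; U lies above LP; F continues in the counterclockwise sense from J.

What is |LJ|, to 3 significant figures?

37.0

L is at the origin; L and P share the same y with |LP| = 42.1 and P on the −x side, so P = (-42.1, 0.00). The tangent condition forces UP to be normal to LP, so U = P + (0, 5.6) = (-42.1, 5.60). On A1, P sits at bearing -90° from U; a 95° counterclockwise sweep puts J at bearing 5°, so J = U + 5.6·(cos 5°, sin 5°) = (-36.5, 6.09). Then |LJ| = |J − L| = 37.0.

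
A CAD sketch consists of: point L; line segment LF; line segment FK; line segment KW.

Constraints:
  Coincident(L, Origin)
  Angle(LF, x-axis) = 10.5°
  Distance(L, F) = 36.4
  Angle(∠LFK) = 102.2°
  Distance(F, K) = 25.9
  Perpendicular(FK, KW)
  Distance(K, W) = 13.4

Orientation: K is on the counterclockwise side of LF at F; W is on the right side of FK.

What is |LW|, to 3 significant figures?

59.4

L is at the origin; LF runs at 10.5° with length 36.4, so F = 36.4·(cos 10.5°, sin 10.5°) = (35.8, 6.63). ∠LFK = 102.2°, so FK runs at 10.5° + (180° − 102.2°) = 88.3° from the x-axis; with |FK| = 25.9, K = F + 25.9·(cos 88.3°, sin 88.3°) = (36.6, 32.5). The perpendicularity gives KW at right angles to FK; with |KW| = 13.4 on the right of FK, W = K + 13.4·(1.00, -0.0297) = (50.0, 32.1). Then |LW| = |W − L| = 59.4.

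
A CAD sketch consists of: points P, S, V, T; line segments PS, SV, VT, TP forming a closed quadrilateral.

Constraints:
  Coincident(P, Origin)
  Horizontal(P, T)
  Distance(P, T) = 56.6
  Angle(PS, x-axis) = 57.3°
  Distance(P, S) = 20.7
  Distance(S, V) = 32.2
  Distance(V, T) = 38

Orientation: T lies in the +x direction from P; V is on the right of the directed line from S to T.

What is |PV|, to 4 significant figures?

24.82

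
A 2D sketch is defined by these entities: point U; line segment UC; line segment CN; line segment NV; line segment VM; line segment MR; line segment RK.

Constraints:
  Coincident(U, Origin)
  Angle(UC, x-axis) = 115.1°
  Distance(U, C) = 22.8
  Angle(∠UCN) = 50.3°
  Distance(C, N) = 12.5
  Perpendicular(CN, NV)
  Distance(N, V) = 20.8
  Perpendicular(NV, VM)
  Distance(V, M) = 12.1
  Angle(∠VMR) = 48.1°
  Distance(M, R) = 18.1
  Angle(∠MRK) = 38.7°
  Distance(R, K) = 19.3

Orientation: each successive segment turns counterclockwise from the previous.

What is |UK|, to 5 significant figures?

9.5889

U is at the origin; UC runs at 115.1° with length 22.8, so C = (-9.6717, 20.647). ∠UCN = 50.3° gives CN at -115.20° from the x-axis; with |CN| = 12.5, N = (-14.994, 9.3366). CN is perpendicular to NV, so NV runs at -25.200°; with |NV| = 20.8, V = (3.8264, 0.48042). The perpendicularity gives VM at right angles to NV, so VM runs at 64.800°; with |VM| = 12.1, M = (8.9783, 11.429). ∠VMR = 48.1° gives MR at -163.30° from the x-axis; with |MR| = 18.1, R = (-8.3582, 6.2276). ∠MRK = 38.7° gives RK at -22.000° from the x-axis; with |RK| = 19.3, K = (9.5364, -1.0023). Then |UK| = |K − U| = 9.5889.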